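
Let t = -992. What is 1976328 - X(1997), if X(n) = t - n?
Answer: 1979317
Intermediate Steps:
X(n) = -992 - n
1976328 - X(1997) = 1976328 - (-992 - 1*1997) = 1976328 - (-992 - 1997) = 1976328 - 1*(-2989) = 1976328 + 2989 = 1979317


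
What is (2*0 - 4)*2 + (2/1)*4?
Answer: 0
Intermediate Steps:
(2*0 - 4)*2 + (2/1)*4 = (0 - 4)*2 + (2*1)*4 = -4*2 + 2*4 = -8 + 8 = 0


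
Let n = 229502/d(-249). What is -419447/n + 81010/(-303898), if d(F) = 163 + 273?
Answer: -1985540052787/2490899957 ≈ -797.12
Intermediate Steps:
d(F) = 436
n = 114751/218 (n = 229502/436 = 229502*(1/436) = 114751/218 ≈ 526.38)
-419447/n + 81010/(-303898) = -419447/114751/218 + 81010/(-303898) = -419447*218/114751 + 81010*(-1/303898) = -13062778/16393 - 40505/151949 = -1985540052787/2490899957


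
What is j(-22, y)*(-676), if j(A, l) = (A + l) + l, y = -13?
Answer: 32448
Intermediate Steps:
j(A, l) = A + 2*l
j(-22, y)*(-676) = (-22 + 2*(-13))*(-676) = (-22 - 26)*(-676) = -48*(-676) = 32448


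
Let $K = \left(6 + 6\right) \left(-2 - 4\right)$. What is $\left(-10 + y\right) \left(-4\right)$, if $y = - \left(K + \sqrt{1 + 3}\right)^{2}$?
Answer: $19640$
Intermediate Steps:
$K = -72$ ($K = 12 \left(-6\right) = -72$)
$y = -4900$ ($y = - \left(-72 + \sqrt{1 + 3}\right)^{2} = - \left(-72 + \sqrt{4}\right)^{2} = - \left(-72 + 2\right)^{2} = - \left(-70\right)^{2} = \left(-1\right) 4900 = -4900$)
$\left(-10 + y\right) \left(-4\right) = \left(-10 - 4900\right) \left(-4\right) = \left(-4910\right) \left(-4\right) = 19640$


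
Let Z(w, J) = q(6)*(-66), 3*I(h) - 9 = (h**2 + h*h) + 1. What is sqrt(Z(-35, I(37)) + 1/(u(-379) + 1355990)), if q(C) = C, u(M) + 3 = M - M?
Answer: I*sqrt(728125493334937)/1355987 ≈ 19.9*I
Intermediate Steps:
u(M) = -3 (u(M) = -3 + (M - M) = -3 + 0 = -3)
I(h) = 10/3 + 2*h**2/3 (I(h) = 3 + ((h**2 + h*h) + 1)/3 = 3 + ((h**2 + h**2) + 1)/3 = 3 + (2*h**2 + 1)/3 = 3 + (1 + 2*h**2)/3 = 3 + (1/3 + 2*h**2/3) = 10/3 + 2*h**2/3)
Z(w, J) = -396 (Z(w, J) = 6*(-66) = -396)
sqrt(Z(-35, I(37)) + 1/(u(-379) + 1355990)) = sqrt(-396 + 1/(-3 + 1355990)) = sqrt(-396 + 1/1355987) = sqrt(-536970851/1355987) = I*sqrt(728125493334937)/1355987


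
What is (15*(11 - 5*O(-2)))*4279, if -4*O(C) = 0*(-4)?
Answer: 706035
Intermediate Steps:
O(C) = 0 (O(C) = -0*(-4) = -¼*0 = 0)
(15*(11 - 5*O(-2)))*4279 = (15*(11 - 5*0))*4279 = (15*(11 + 0))*4279 = (15*11)*4279 = 165*4279 = 706035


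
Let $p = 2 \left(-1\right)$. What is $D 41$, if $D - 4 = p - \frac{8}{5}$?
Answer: $\frac{82}{5} \approx 16.4$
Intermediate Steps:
$p = -2$
$D = \frac{2}{5}$ ($D = 4 - \left(2 + \frac{8}{5}\right) = 4 - \left(2 + 8 \cdot \frac{1}{5}\right) = 4 - \frac{18}{5} = \frac{2}{5} \approx 0.4$)
$D 41 = \frac{2}{5} \cdot 41 = \frac{82}{5}$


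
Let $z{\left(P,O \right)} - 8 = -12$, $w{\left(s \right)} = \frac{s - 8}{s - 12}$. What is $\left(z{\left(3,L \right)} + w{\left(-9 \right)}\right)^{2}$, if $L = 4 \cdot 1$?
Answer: $\frac{4489}{441} \approx 10.179$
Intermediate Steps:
$L = 4$
$w{\left(s \right)} = \frac{-8 + s}{-12 + s}$
$z{\left(P,O \right)} = -4$ ($z{\left(P,O \right)} = 8 - 12 = -4$)
$\left(z{\left(3,L \right)} + w{\left(-9 \right)}\right)^{2} = \left(-4 + \frac{-8 - 9}{-12 - 9}\right)^{2} = \left(-4 + \frac{1}{-21} \left(-17\right)\right)^{2} = \left(-4 - - \frac{17}{21}\right)^{2} = \left(-4 + \frac{17}{21}\right)^{2} = \left(- \frac{67}{21}\right)^{2} = \frac{4489}{441}$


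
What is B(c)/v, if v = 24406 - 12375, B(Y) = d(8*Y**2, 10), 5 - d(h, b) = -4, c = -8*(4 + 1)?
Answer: 9/12031 ≈ 0.00074807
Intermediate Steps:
c = -40 (c = -8*5 = -40)
d(h, b) = 9 (d(h, b) = 5 - 1*(-4) = 5 + 4 = 9)
B(Y) = 9
v = 12031
B(c)/v = 9/12031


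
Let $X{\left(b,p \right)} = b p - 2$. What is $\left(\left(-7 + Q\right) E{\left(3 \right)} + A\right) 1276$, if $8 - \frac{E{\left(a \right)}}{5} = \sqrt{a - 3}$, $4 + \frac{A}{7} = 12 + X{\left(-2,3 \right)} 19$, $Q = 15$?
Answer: $-877888$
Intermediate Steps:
$X{\left(b,p \right)} = -2 + b p$
$A = -1008$ ($A = -28 + 7 \left(12 + \left(-2 - 6\right) 19\right) = -28 + 7 \left(12 - 152\right) = -28 + 7 \left(-140\right) = -28 - 980 = -1008$)
$E{\left(a \right)} = 40 - 5 \sqrt{-3 + a}$ ($E{\left(a \right)} = 40 - 5 \sqrt{a - 3} = 40 - 5 \sqrt{-3 + a}$)
$\left(\left(-7 + Q\right) E{\left(3 \right)} + A\right) 1276 = \left(\left(-7 + 15\right) \left(40 - 5 \sqrt{-3 + 3}\right) - 1008\right) 1276 = \left(8 \left(40 - 5 \sqrt{0}\right) - 1008\right) 1276 = \left(8 \left(40 - 0\right) - 1008\right) 1276 = \left(8 \left(40 + 0\right) - 1008\right) 1276 = \left(8 \cdot 40 - 1008\right) 1276 = \left(320 - 1008\right) 1276 = \left(-688\right) 1276 = -877888$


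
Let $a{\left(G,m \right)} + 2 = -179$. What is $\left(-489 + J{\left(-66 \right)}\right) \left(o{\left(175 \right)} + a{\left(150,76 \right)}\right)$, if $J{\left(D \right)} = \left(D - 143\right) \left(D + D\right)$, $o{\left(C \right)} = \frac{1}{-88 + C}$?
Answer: $- \frac{142233618}{29} \approx -4.9046 \cdot 10^{6}$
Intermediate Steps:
$a{\left(G,m \right)} = -181$ ($a{\left(G,m \right)} = -2 - 179 = -181$)
$J{\left(D \right)} = 2 D \left(-143 + D\right)$ ($J{\left(D \right)} = \left(-143 + D\right) 2 D = 2 D \left(-143 + D\right)$)
$\left(-489 + J{\left(-66 \right)}\right) \left(o{\left(175 \right)} + a{\left(150,76 \right)}\right) = \left(-489 + 2 \left(-66\right) \left(-143 - 66\right)\right) \left(\frac{1}{-88 + 175} - 181\right) = \left(-489 + 2 \left(-66\right) \left(-209\right)\right) \left(\frac{1}{87} - 181\right) = \left(-489 + 27588\right) \left(\frac{1}{87} - 181\right) = 27099 \left(- \frac{15746}{87}\right) = - \frac{142233618}{29}$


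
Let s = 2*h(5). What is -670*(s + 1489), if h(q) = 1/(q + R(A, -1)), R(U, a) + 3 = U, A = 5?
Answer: -6984750/7 ≈ -9.9782e+5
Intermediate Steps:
R(U, a) = -3 + U
h(q) = 1/(2 + q) (h(q) = 1/(q + (-3 + 5)) = 1/(q + 2) = 1/(2 + q))
s = 2/7 (s = 2/(2 + 5) = 2/7 ≈ 0.28571)
-670*(s + 1489) = -670*(2/7 + 1489) = -670*10425/7 = -6984750/7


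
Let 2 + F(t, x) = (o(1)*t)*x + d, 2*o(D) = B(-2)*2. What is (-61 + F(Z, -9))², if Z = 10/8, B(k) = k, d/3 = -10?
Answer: 19881/4 ≈ 4970.3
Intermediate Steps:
d = -30 (d = 3*(-10) = -30)
Z = 5/4 (Z = 10*(⅛) = 5/4 ≈ 1.2500)
o(D) = -2 (o(D) = (-2*2)/2 = (½)*(-4) = -2)
F(t, x) = -32 - 2*t*x (F(t, x) = -2 + ((-2*t)*x - 30) = -2 + (-2*t*x - 30) = -2 + (-30 - 2*t*x) = -32 - 2*t*x)
(-61 + F(Z, -9))² = (-61 + (-32 - 2*5/4*(-9)))² = (-61 + (-32 + 45/2))² = (-61 - 19/2)² = (-141/2)² = 19881/4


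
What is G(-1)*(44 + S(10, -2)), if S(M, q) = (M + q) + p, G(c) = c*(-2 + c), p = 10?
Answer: 186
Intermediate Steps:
S(M, q) = 10 + M + q (S(M, q) = (M + q) + 10 = 10 + M + q)
G(-1)*(44 + S(10, -2)) = (-(-2 - 1))*(44 + (10 + 10 - 2)) = (-1*(-3))*(44 + 18) = 3*62 = 186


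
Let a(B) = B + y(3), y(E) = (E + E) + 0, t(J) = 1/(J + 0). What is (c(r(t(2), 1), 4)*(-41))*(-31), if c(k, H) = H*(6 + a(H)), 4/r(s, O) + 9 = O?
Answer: 81344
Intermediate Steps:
t(J) = 1/J
r(s, O) = 4/(-9 + O)
y(E) = 2*E (y(E) = 2*E + 0 = 2*E)
a(B) = 6 + B (a(B) = B + 2*3 = B + 6 = 6 + B)
c(k, H) = H*(12 + H) (c(k, H) = H*(6 + (6 + H)) = H*(12 + H))
(c(r(t(2), 1), 4)*(-41))*(-31) = ((4*(12 + 4))*(-41))*(-31) = ((4*16)*(-41))*(-31) = (64*(-41))*(-31) = -2624*(-31) = 81344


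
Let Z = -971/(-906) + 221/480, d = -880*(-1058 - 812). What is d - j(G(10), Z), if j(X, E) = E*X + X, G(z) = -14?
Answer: 19879276239/12080 ≈ 1.6456e+6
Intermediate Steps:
d = 1645600 (d = -880*(-1870) = 1645600)
Z = 37017/24160 (Z = -971*(-1/906) + 221*(1/480) = 971/906 + 221/480 = 37017/24160 ≈ 1.5322)
j(X, E) = X + E*X
d - j(G(10), Z) = 1645600 - (-14)*(1 + 37017/24160) = 1645600 - (-14)*61177/24160 = 1645600 - 1*(-428239/12080) = 1645600 + 428239/12080 = 19879276239/12080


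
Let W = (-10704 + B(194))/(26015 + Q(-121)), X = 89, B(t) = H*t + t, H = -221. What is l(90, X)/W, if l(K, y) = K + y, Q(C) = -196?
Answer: -4621601/53384 ≈ -86.573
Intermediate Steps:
B(t) = -220*t (B(t) = -221*t + t = -220*t)
W = -53384/25819 (W = (-10704 - 220*194)/(26015 - 196) = (-10704 - 42680)/25819 = -53384*1/25819 = -53384/25819 ≈ -2.0676)
l(90, X)/W = (90 + 89)/(-53384/25819) = 179*(-25819/53384) = -4621601/53384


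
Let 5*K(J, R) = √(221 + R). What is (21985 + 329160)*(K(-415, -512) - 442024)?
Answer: -155214517480 + 70229*I*√291 ≈ -1.5521e+11 + 1.198e+6*I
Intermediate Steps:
K(J, R) = √(221 + R)/5
(21985 + 329160)*(K(-415, -512) - 442024) = (21985 + 329160)*(√(221 - 512)/5 - 442024) = 351145*(√(-291)/5 - 442024) = 351145*((I*√291)/5 - 442024) = 351145*(I*√291/5 - 442024) = 351145*(-442024 + I*√291/5) = -155214517480 + 70229*I*√291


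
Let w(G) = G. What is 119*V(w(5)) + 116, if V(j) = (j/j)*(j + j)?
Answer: 1306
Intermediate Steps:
V(j) = 2*j (V(j) = 1*(2*j) = 2*j)
119*V(w(5)) + 116 = 119*(2*5) + 116 = 119*10 + 116 = 1190 + 116 = 1306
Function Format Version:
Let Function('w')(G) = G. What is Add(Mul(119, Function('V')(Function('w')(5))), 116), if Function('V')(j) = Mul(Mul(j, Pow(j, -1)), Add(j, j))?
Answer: 1306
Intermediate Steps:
Function('V')(j) = Mul(2, j) (Function('V')(j) = Mul(1, Mul(2, j)) = Mul(2, j))
Add(Mul(119, Function('V')(Function('w')(5))), 116) = Add(Mul(119, Mul(2, 5)), 116) = Add(Mul(119, 10), 116) = Add(1190, 116) = 1306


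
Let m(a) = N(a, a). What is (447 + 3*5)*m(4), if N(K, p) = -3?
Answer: -1386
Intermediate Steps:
m(a) = -3
(447 + 3*5)*m(4) = (447 + 3*5)*(-3) = (447 + 15)*(-3) = 462*(-3) = -1386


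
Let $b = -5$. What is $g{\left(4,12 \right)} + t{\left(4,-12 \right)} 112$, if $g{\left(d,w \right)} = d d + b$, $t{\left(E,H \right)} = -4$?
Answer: $-437$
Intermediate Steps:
$g{\left(d,w \right)} = -5 + d^{2}$ ($g{\left(d,w \right)} = d d - 5 = d^{2} - 5 = -5 + d^{2}$)
$g{\left(4,12 \right)} + t{\left(4,-12 \right)} 112 = \left(-5 + 4^{2}\right) - 448 = \left(-5 + 16\right) - 448 = 11 - 448 = -437$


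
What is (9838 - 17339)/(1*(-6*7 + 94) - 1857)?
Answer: 7501/1805 ≈ 4.1557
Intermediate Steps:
(9838 - 17339)/(1*(-6*7 + 94) - 1857) = -7501/(1*(-42 + 94) - 1857) = -7501/(1*52 - 1857) = -7501/(52 - 1857) = -7501/(-1805) = -7501*(-1/1805) = 7501/1805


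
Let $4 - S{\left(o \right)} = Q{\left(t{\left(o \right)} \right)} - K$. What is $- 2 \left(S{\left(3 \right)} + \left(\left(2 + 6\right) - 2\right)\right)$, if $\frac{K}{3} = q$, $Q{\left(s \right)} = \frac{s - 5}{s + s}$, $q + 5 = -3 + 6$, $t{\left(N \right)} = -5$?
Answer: $-6$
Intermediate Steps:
$q = -2$ ($q = -5 + \left(-3 + 6\right) = -5 + 3 = -2$)
$Q{\left(s \right)} = \frac{-5 + s}{2 s}$
$K = -6$ ($K = 3 \left(-2\right) = -6$)
$S{\left(o \right)} = -3$ ($S{\left(o \right)} = 4 - \left(\frac{-5 - 5}{2 \left(-5\right)} - -6\right) = 4 - \left(\frac{1}{2} \left(- \frac{1}{5}\right) \left(-10\right) + 6\right) = 4 - \left(1 + 6\right) = 4 - 7 = -3$)
$- 2 \left(S{\left(3 \right)} + \left(\left(2 + 6\right) - 2\right)\right) = - 2 \left(-3 + \left(\left(2 + 6\right) - 2\right)\right) = - 2 \left(-3 + \left(8 - 2\right)\right) = - 2 \left(-3 + 6\right) = \left(-2\right) 3 = -6$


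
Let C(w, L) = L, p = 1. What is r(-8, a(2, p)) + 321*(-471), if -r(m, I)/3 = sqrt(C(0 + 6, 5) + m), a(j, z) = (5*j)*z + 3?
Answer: -151191 - 3*I*sqrt(3) ≈ -1.5119e+5 - 5.1962*I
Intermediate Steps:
a(j, z) = 3 + 5*j*z (a(j, z) = 5*j*z + 3 = 3 + 5*j*z)
r(m, I) = -3*sqrt(5 + m)
r(-8, a(2, p)) + 321*(-471) = -3*sqrt(5 - 8) + 321*(-471) = -3*I*sqrt(3) - 151191 = -151191 - 3*I*sqrt(3)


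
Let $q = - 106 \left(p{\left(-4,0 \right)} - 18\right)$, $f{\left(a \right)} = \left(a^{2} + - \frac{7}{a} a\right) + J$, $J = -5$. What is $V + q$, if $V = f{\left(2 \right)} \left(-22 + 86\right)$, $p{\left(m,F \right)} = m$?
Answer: $1820$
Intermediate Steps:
$f{\left(a \right)} = -12 + a^{2}$ ($f{\left(a \right)} = \left(a^{2} + - \frac{7}{a} a\right) - 5 = \left(a^{2} - 7\right) - 5 = \left(-7 + a^{2}\right) - 5 = -12 + a^{2}$)
$V = -512$ ($V = \left(-12 + 2^{2}\right) \left(-22 + 86\right) = \left(-12 + 4\right) 64 = \left(-8\right) 64 = -512$)
$q = 2332$ ($q = - 106 \left(-4 - 18\right) = \left(-106\right) \left(-22\right) = 2332$)
$V + q = -512 + 2332 = 1820$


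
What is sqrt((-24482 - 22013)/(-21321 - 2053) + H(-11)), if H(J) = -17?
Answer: I*sqrt(8201071762)/23374 ≈ 3.8744*I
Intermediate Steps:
sqrt((-24482 - 22013)/(-21321 - 2053) + H(-11)) = sqrt((-24482 - 22013)/(-21321 - 2053) - 17) = sqrt(-46495/(-23374) - 17) = sqrt(-46495*(-1/23374) - 17) = sqrt(46495/23374 - 17) = sqrt(-350863/23374) = I*sqrt(8201071762)/23374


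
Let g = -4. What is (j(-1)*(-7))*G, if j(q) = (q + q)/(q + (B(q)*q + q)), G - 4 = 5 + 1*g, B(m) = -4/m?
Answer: -35/3 ≈ -11.667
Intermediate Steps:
G = 5 (G = 4 + (5 + 1*(-4)) = 4 + (5 - 4) = 4 + 1 = 5)
j(q) = 2*q/(-4 + 2*q) (j(q) = (q + q)/(q + ((-4/q)*q + q)) = (2*q)/(q + (-4 + q)) = (2*q)/(-4 + 2*q) = 2*q/(-4 + 2*q))
(j(-1)*(-7))*G = (-1/(-2 - 1)*(-7))*5 = (-1/(-3)*(-7))*5 = (-1*(-1/3)*(-7))*5 = ((1/3)*(-7))*5 = -7/3*5 = -35/3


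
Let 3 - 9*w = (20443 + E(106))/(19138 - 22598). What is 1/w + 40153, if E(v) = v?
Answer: 1241923277/30929 ≈ 40154.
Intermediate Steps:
w = 30929/31140 (w = ⅓ - (20443 + 106)/(9*(19138 - 22598)) = ⅓ - 20549/(9*(-3460)) = ⅓ - 20549*(-1)/(9*3460) = ⅓ - ⅑*(-20549/3460) = ⅓ + 20549/31140 = 30929/31140 ≈ 0.99322)
1/w + 40153 = 1/(30929/31140) + 40153 = 31140/30929 + 40153 = 1241923277/30929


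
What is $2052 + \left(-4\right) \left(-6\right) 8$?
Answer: $2244$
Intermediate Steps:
$2052 + \left(-4\right) \left(-6\right) 8 = 2052 + 24 \cdot 8 = 2052 + 192 = 2244$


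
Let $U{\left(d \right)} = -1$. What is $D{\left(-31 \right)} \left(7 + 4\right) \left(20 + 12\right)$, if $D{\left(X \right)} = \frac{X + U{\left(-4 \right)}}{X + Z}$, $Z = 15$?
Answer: $704$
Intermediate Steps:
$D{\left(X \right)} = \frac{-1 + X}{15 + X}$ ($D{\left(X \right)} = \frac{X - 1}{X + 15} = \frac{-1 + X}{15 + X}$)
$D{\left(-31 \right)} \left(7 + 4\right) \left(20 + 12\right) = \frac{-1 - 31}{15 - 31} \left(7 + 4\right) \left(20 + 12\right) = \frac{1}{-16} \left(-32\right) 11 \cdot 32 = \left(- \frac{1}{16}\right) \left(-32\right) 352 = 2 \cdot 352 = 704$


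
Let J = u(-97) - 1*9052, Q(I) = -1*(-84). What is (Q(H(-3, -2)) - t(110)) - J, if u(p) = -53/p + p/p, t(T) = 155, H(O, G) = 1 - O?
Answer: 871007/97 ≈ 8979.5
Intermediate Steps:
u(p) = 1 - 53/p (u(p) = -53/p + 1 = 1 - 53/p)
Q(I) = 84
J = -877894/97 (J = (-53 - 97)/(-97) - 1*9052 = -1/97*(-150) - 9052 = 150/97 - 9052 = -877894/97 ≈ -9050.5)
(Q(H(-3, -2)) - t(110)) - J = (84 - 1*155) - 1*(-877894/97) = (84 - 155) + 877894/97 = -71 + 877894/97 = 871007/97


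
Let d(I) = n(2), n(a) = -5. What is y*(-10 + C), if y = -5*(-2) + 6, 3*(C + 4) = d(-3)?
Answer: -752/3 ≈ -250.67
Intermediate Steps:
d(I) = -5
C = -17/3 (C = -4 + (⅓)*(-5) = -4 - 5/3 = -17/3 ≈ -5.6667)
y = 16 (y = 10 + 6 = 16)
y*(-10 + C) = 16*(-10 - 17/3) = 16*(-47/3) = -752/3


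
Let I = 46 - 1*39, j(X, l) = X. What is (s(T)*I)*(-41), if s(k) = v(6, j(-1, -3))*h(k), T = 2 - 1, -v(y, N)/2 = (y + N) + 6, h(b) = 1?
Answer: 6314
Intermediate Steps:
v(y, N) = -12 - 2*N - 2*y (v(y, N) = -2*((y + N) + 6) = -2*((N + y) + 6) = -2*(6 + N + y) = -12 - 2*N - 2*y)
I = 7 (I = 46 - 39 = 7)
T = 1
s(k) = -22 (s(k) = (-12 - 2*(-1) - 2*6)*1 = (-12 + 2 - 12)*1 = -22*1 = -22)
(s(T)*I)*(-41) = -22*7*(-41) = -154*(-41) = 6314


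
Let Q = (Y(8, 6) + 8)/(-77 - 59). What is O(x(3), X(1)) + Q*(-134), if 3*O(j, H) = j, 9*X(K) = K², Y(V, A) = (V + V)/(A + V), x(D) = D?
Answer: 1191/119 ≈ 10.008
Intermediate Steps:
Y(V, A) = 2*V/(A + V) (Y(V, A) = (2*V)/(A + V) = 2*V/(A + V))
X(K) = K²/9
O(j, H) = j/3
Q = -8/119 (Q = (2*8/(6 + 8) + 8)/(-77 - 59) = (2*8/14 + 8)/(-136) = (2*8*(1/14) + 8)*(-1/136) = (8/7 + 8)*(-1/136) = (64/7)*(-1/136) = -8/119 ≈ -0.067227)
O(x(3), X(1)) + Q*(-134) = (⅓)*3 - 8/119*(-134) = 1 + 1072/119 = 1191/119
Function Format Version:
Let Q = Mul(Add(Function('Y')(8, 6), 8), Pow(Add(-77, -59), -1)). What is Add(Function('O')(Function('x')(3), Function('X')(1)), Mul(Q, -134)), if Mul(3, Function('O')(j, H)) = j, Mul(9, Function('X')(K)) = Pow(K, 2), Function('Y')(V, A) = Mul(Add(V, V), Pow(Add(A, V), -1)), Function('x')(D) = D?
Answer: Rational(1191, 119) ≈ 10.008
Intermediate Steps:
Function('Y')(V, A) = Mul(2, V, Pow(Add(A, V), -1)) (Function('Y')(V, A) = Mul(Mul(2, V), Pow(Add(A, V), -1)) = Mul(2, V, Pow(Add(A, V), -1)))
Function('X')(K) = Mul(Rational(1, 9), Pow(K, 2))
Function('O')(j, H) = Mul(Rational(1, 3), j)
Q = Rational(-8, 119) (Q = Mul(Add(Mul(2, 8, Pow(Add(6, 8), -1)), 8), Pow(Add(-77, -59), -1)) = Mul(Add(Mul(2, 8, Pow(14, -1)), 8), Pow(-136, -1)) = Mul(Add(Mul(2, 8, Rational(1, 14)), 8), Rational(-1, 136)) = Mul(Add(Rational(8, 7), 8), Rational(-1, 136)) = Mul(Rational(64, 7), Rational(-1, 136)) = Rational(-8, 119) ≈ -0.067227)
Add(Function('O')(Function('x')(3), Function('X')(1)), Mul(Q, -134)) = Add(Mul(Rational(1, 3), 3), Mul(Rational(-8, 119), -134)) = Add(1, Rational(1072, 119)) = Rational(1191, 119)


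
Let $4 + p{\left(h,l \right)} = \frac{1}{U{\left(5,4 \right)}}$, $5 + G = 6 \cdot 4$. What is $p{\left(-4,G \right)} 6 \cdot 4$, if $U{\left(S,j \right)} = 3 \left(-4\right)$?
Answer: $-98$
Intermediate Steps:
$U{\left(S,j \right)} = -12$
$G = 19$ ($G = -5 + 6 \cdot 4 = -5 + 24 = 19$)
$p{\left(h,l \right)} = - \frac{49}{12}$ ($p{\left(h,l \right)} = -4 + \frac{1}{-12} = -4 - \frac{1}{12} = - \frac{49}{12}$)
$p{\left(-4,G \right)} 6 \cdot 4 = \left(- \frac{49}{12}\right) 6 \cdot 4 = \left(- \frac{49}{2}\right) 4 = -98$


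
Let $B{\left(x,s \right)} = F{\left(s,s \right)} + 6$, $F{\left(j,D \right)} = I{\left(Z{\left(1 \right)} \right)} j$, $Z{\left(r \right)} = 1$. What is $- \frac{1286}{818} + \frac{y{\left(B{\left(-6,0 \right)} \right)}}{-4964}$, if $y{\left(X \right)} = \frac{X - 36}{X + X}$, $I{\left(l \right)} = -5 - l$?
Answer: $- \frac{6381659}{4060552} \approx -1.5716$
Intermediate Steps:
$F{\left(j,D \right)} = - 6 j$ ($F{\left(j,D \right)} = \left(-5 - 1\right) j = - 6 j$)
$B{\left(x,s \right)} = 6 - 6 s$ ($B{\left(x,s \right)} = - 6 s + 6 = 6 - 6 s$)
$y{\left(X \right)} = \frac{-36 + X}{2 X}$
$- \frac{1286}{818} + \frac{y{\left(B{\left(-6,0 \right)} \right)}}{-4964} = - \frac{1286}{818} + \frac{\frac{1}{2} \frac{1}{6 - 0} \left(-36 + \left(6 - 0\right)\right)}{-4964} = \left(-1286\right) \frac{1}{818} + \frac{-36 + \left(6 + 0\right)}{2 \left(6 + 0\right)} \left(- \frac{1}{4964}\right) = - \frac{643}{409} + \frac{-36 + 6}{2 \cdot 6} \left(- \frac{1}{4964}\right) = - \frac{643}{409} + \frac{1}{2} \cdot \frac{1}{6} \left(-30\right) \left(- \frac{1}{4964}\right) = - \frac{643}{409} - - \frac{5}{9928} = - \frac{643}{409} + \frac{5}{9928} = - \frac{6381659}{4060552}$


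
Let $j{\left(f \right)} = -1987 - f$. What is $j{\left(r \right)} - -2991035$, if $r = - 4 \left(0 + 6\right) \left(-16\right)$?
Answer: $2988664$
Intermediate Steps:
$r = 384$ ($r = \left(-4\right) 6 \left(-16\right) = \left(-24\right) \left(-16\right) = 384$)
$j{\left(r \right)} - -2991035 = \left(-1987 - 384\right) - -2991035 = \left(-1987 - 384\right) + 2991035 = -2371 + 2991035 = 2988664$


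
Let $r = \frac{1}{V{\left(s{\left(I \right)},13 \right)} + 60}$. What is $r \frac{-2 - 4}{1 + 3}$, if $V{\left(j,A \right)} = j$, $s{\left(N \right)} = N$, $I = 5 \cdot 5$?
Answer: $- \frac{3}{170} \approx -0.017647$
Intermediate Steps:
$I = 25$
$r = \frac{1}{85}$ ($r = \frac{1}{25 + 60} = \frac{1}{85} \approx 0.011765$)
$r \frac{-2 - 4}{1 + 3} = \frac{\left(-2 - 4\right) \frac{1}{1 + 3}}{85} = \frac{\left(-6\right) \frac{1}{4}}{85} = \frac{1}{85} \left(- \frac{3}{2}\right) = - \frac{3}{170}$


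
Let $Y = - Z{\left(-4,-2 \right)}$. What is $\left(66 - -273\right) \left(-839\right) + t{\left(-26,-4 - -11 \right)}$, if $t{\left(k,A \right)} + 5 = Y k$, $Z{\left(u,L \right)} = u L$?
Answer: $-284218$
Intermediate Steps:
$Z{\left(u,L \right)} = L u$
$Y = -8$ ($Y = - \left(-2\right) \left(-4\right) = \left(-1\right) 8 = -8$)
$t{\left(k,A \right)} = -5 - 8 k$
$\left(66 - -273\right) \left(-839\right) + t{\left(-26,-4 - -11 \right)} = \left(66 - -273\right) \left(-839\right) - -203 = \left(66 + 273\right) \left(-839\right) + \left(-5 + 208\right) = 339 \left(-839\right) + 203 = -284421 + 203 = -284218$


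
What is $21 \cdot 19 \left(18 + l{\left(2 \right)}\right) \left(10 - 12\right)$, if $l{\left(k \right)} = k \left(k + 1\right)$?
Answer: $-19152$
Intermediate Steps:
$l{\left(k \right)} = k \left(1 + k\right)$
$21 \cdot 19 \left(18 + l{\left(2 \right)}\right) \left(10 - 12\right) = 21 \cdot 19 \left(18 + 2 \left(1 + 2\right)\right) \left(10 - 12\right) = 399 \left(18 + 2 \cdot 3\right) \left(-2\right) = 399 \left(18 + 6\right) \left(-2\right) = 399 \cdot 24 \left(-2\right) = 399 \left(-48\right) = -19152$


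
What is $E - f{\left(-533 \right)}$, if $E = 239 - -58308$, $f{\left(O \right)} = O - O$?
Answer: $58547$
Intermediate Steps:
$f{\left(O \right)} = 0$
$E = 58547$ ($E = 239 + 58308 = 58547$)
$E - f{\left(-533 \right)} = 58547 - 0 = 58547 + 0 = 58547$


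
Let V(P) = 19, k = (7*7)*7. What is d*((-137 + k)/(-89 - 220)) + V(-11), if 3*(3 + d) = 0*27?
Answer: 21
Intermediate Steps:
d = -3 (d = -3 + (0*27)/3 = -3 + (⅓)*0 = -3 + 0 = -3)
k = 343 (k = 49*7 = 343)
d*((-137 + k)/(-89 - 220)) + V(-11) = -3*(-137 + 343)/(-89 - 220) + 19 = -618/(-309) + 19 = -618*(-1)/309 + 19 = -3*(-⅔) + 19 = 2 + 19 = 21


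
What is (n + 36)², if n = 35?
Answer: 5041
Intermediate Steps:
(n + 36)² = (35 + 36)² = 71² = 5041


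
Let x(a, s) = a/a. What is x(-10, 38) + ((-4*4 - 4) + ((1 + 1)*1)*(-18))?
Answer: -55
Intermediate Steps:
x(a, s) = 1
x(-10, 38) + ((-4*4 - 4) + ((1 + 1)*1)*(-18)) = 1 + ((-4*4 - 4) + ((1 + 1)*1)*(-18)) = 1 + ((-16 - 4) + (2*1)*(-18)) = 1 + (-20 + 2*(-18)) = 1 + (-20 - 36) = 1 - 56 = -55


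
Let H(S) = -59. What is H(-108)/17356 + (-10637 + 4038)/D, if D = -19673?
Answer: 113371537/341444588 ≈ 0.33204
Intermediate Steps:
H(-108)/17356 + (-10637 + 4038)/D = -59/17356 + (-10637 + 4038)/(-19673) = -59*1/17356 - 6599*(-1/19673) = -59/17356 + 6599/19673 = 113371537/341444588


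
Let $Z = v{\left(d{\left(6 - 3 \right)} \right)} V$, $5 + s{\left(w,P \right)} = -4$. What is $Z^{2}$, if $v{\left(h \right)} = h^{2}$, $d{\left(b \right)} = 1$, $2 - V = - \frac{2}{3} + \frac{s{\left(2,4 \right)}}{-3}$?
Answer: $\frac{1}{9} \approx 0.11111$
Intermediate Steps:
$s{\left(w,P \right)} = -9$ ($s{\left(w,P \right)} = -5 - 4 = -9$)
$V = - \frac{1}{3}$ ($V = 2 - \left(- \frac{2}{3} - \frac{9}{-3}\right) = 2 - \left(\left(-2\right) \frac{1}{3} - -3\right) = 2 - \left(- \frac{2}{3} + 3\right) = 2 - \frac{7}{3} = - \frac{1}{3} \approx -0.33333$)
$Z = - \frac{1}{3}$ ($Z = 1^{2} \left(- \frac{1}{3}\right) = 1 \left(- \frac{1}{3}\right) = - \frac{1}{3} \approx -0.33333$)
$Z^{2} = \left(- \frac{1}{3}\right)^{2} = \frac{1}{9}$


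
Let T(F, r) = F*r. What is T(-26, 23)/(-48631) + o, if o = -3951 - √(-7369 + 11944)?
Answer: -192140483/48631 - 5*√183 ≈ -4018.6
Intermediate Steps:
o = -3951 - 5*√183 (o = -3951 - √4575 = -3951 - 5*√183 ≈ -4018.6)
T(-26, 23)/(-48631) + o = -26*23/(-48631) + (-3951 - 5*√183) = -598*(-1/48631) + (-3951 - 5*√183) = 598/48631 + (-3951 - 5*√183) = -192140483/48631 - 5*√183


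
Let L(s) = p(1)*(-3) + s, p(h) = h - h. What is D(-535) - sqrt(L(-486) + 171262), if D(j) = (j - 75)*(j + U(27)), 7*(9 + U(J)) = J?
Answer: 2306410/7 - 2*sqrt(42694) ≈ 3.2907e+5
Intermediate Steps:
p(h) = 0
U(J) = -9 + J/7
D(j) = (-75 + j)*(-36/7 + j) (D(j) = (j - 75)*(j + (-9 + (1/7)*27)) = (-75 + j)*(j + (-9 + 27/7)) = (-75 + j)*(j - 36/7) = (-75 + j)*(-36/7 + j))
L(s) = s (L(s) = 0*(-3) + s = 0 + s = s)
D(-535) - sqrt(L(-486) + 171262) = (2700/7 + (-535)**2 - 561/7*(-535)) - sqrt(-486 + 171262) = (2700/7 + 286225 + 300135/7) - sqrt(170776) = 2306410/7 - 2*sqrt(42694)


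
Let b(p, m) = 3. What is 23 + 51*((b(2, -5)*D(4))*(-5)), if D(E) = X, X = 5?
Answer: -3802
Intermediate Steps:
D(E) = 5
23 + 51*((b(2, -5)*D(4))*(-5)) = 23 + 51*((3*5)*(-5)) = 23 + 51*(15*(-5)) = 23 + 51*(-75) = 23 - 3825 = -3802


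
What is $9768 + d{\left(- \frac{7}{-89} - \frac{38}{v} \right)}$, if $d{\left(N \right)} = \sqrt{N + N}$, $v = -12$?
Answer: $9768 + \frac{\sqrt{462711}}{267} \approx 9770.5$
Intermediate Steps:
$d{\left(N \right)} = \sqrt{2} \sqrt{N}$ ($d{\left(N \right)} = \sqrt{2 N} = \sqrt{2} \sqrt{N}$)
$9768 + d{\left(- \frac{7}{-89} - \frac{38}{v} \right)} = 9768 + \sqrt{2} \sqrt{- \frac{7}{-89} - \frac{38}{-12}} = 9768 + \sqrt{2} \sqrt{\left(-7\right) \left(- \frac{1}{89}\right) - - \frac{19}{6}} = 9768 + \sqrt{2} \sqrt{\frac{7}{89} + \frac{19}{6}} = 9768 + \sqrt{2} \sqrt{\frac{1733}{534}} = 9768 + \sqrt{2} \frac{\sqrt{925422}}{534} = 9768 + \frac{\sqrt{462711}}{267}$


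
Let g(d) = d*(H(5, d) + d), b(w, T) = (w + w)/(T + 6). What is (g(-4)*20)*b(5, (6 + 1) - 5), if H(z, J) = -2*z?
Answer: 1400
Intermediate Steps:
b(w, T) = 2*w/(6 + T) (b(w, T) = (2*w)/(6 + T) = 2*w/(6 + T))
g(d) = d*(-10 + d) (g(d) = d*(-2*5 + d) = d*(-10 + d))
(g(-4)*20)*b(5, (6 + 1) - 5) = (-4*(-10 - 4)*20)*(2*5/(6 + ((6 + 1) - 5))) = (-4*(-14)*20)*(2*5/(6 + (7 - 5))) = (56*20)*(2*5/(6 + 2)) = 1120*(2*5/8) = 1120*(2*5*(⅛)) = 1120*(5/4) = 1400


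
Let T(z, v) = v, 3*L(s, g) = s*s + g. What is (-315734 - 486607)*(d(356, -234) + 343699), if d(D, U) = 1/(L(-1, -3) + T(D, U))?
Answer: -194137712341713/704 ≈ -2.7576e+11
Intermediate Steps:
L(s, g) = g/3 + s**2/3 (L(s, g) = (s*s + g)/3 = (s**2 + g)/3 = (g + s**2)/3 = g/3 + s**2/3)
d(D, U) = 1/(-2/3 + U) (d(D, U) = 1/(((1/3)*(-3) + (1/3)*(-1)**2) + U) = 1/((-1 + (1/3)*1) + U) = 1/((-1 + 1/3) + U) = 1/(-2/3 + U))
(-315734 - 486607)*(d(356, -234) + 343699) = (-315734 - 486607)*(3/(-2 + 3*(-234)) + 343699) = -802341*(3/(-2 - 702) + 343699) = -802341*(3/(-704) + 343699) = -802341*(3*(-1/704) + 343699) = -802341*(-3/704 + 343699) = -802341*241964093/704 = -194137712341713/704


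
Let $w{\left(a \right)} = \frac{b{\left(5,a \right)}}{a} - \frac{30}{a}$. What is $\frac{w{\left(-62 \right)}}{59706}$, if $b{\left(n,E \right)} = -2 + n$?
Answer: $\frac{3}{411308} \approx 7.2938 \cdot 10^{-6}$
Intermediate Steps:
$w{\left(a \right)} = - \frac{27}{a}$ ($w{\left(a \right)} = \frac{-2 + 5}{a} - \frac{30}{a} = \frac{3}{a} - \frac{30}{a} = - \frac{27}{a}$)
$\frac{w{\left(-62 \right)}}{59706} = \frac{\left(-27\right) \frac{1}{-62}}{59706} = \left(-27\right) \left(- \frac{1}{62}\right) \frac{1}{59706} = \frac{27}{62} \cdot \frac{1}{59706} = \frac{3}{411308}$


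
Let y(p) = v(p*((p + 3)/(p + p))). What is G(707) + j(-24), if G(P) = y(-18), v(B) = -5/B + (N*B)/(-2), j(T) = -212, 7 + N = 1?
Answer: -1403/6 ≈ -233.83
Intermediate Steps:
N = -6 (N = -7 + 1 = -6)
v(B) = -5/B + 3*B (v(B) = -5/B - 6*B/(-2) = -5/B - 6*B*(-½) = -5/B + 3*B)
y(p) = 9/2 - 5/(3/2 + p/2) + 3*p/2 (y(p) = -5*(p + p)/(p*(p + 3)) + 3*(p*((p + 3)/(p + p))) = -5*2/(3 + p) + 3*(p*((3 + p)/((2*p)))) = -5*2/(3 + p) + 3*(p*((3 + p)*(1/(2*p)))) = -5*2/(3 + p) + 3*(p*((3 + p)/(2*p))) = -5/(3/2 + p/2) + 3*(3/2 + p/2) = -5/(3/2 + p/2) + (9/2 + 3*p/2) = 9/2 - 5/(3/2 + p/2) + 3*p/2)
G(P) = -131/6 (G(P) = (-20 + 3*(3 - 18)²)/(2*(3 - 18)) = (½)*(-20 + 3*(-15)²)/(-15) = (½)*(-1/15)*(-20 + 3*225) = (½)*(-1/15)*(-20 + 675) = (½)*(-1/15)*655 = -131/6)
G(707) + j(-24) = -131/6 - 212 = -1403/6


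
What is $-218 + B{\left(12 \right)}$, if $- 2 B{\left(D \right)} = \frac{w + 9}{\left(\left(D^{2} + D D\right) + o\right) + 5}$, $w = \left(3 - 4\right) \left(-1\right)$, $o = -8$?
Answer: $- \frac{12427}{57} \approx -218.02$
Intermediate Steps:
$w = 1$ ($w = \left(-1\right) \left(-1\right) = 1$)
$B{\left(D \right)} = - \frac{5}{-3 + 2 D^{2}}$ ($B{\left(D \right)} = - \frac{\left(1 + 9\right) \frac{1}{\left(\left(D^{2} + D D\right) - 8\right) + 5}}{2} = - \frac{10 \frac{1}{\left(\left(D^{2} + D^{2}\right) - 8\right) + 5}}{2} = - \frac{10 \frac{1}{\left(2 D^{2} - 8\right) + 5}}{2} = - \frac{10 \frac{1}{\left(-8 + 2 D^{2}\right) + 5}}{2} = - \frac{10 \frac{1}{-3 + 2 D^{2}}}{2} = - \frac{5}{-3 + 2 D^{2}}$)
$-218 + B{\left(12 \right)} = -218 - \frac{5}{-3 + 2 \cdot 12^{2}} = -218 - \frac{5}{-3 + 2 \cdot 144} = -218 - \frac{5}{-3 + 288} = -218 - \frac{5}{285} = -218 - \frac{1}{57} = - \frac{12427}{57}$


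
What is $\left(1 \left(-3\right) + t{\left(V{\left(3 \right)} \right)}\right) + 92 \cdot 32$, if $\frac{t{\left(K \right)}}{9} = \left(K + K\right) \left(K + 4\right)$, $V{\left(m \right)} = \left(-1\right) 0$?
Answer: $2941$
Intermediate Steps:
$V{\left(m \right)} = 0$
$t{\left(K \right)} = 18 K \left(4 + K\right)$ ($t{\left(K \right)} = 9 \left(K + K\right) \left(K + 4\right) = 9 \cdot 2 K \left(4 + K\right) = 18 K \left(4 + K\right)$)
$\left(1 \left(-3\right) + t{\left(V{\left(3 \right)} \right)}\right) + 92 \cdot 32 = \left(1 \left(-3\right) + 18 \cdot 0 \left(4 + 0\right)\right) + 92 \cdot 32 = \left(-3 + 18 \cdot 0 \cdot 4\right) + 2944 = \left(-3 + 0\right) + 2944 = -3 + 2944 = 2941$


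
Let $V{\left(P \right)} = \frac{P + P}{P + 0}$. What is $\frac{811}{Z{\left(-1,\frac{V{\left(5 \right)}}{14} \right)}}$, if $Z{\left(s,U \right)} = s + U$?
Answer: $- \frac{5677}{6} \approx -946.17$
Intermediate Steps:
$V{\left(P \right)} = 2$ ($V{\left(P \right)} = \frac{2 P}{P} = 2$)
$Z{\left(s,U \right)} = U + s$
$\frac{811}{Z{\left(-1,\frac{V{\left(5 \right)}}{14} \right)}} = \frac{811}{\frac{2}{14} - 1} = \frac{811}{2 \cdot \frac{1}{14} - 1} = \frac{811}{\frac{1}{7} - 1} = \frac{811}{- \frac{6}{7}} = 811 \left(- \frac{7}{6}\right) = - \frac{5677}{6}$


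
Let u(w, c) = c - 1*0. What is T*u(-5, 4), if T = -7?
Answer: -28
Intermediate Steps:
u(w, c) = c (u(w, c) = c + 0 = c)
T*u(-5, 4) = -7*4 = -28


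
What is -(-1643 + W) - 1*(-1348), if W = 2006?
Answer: 985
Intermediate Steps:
-(-1643 + W) - 1*(-1348) = -(-1643 + 2006) - 1*(-1348) = -1*363 + 1348 = -363 + 1348 = 985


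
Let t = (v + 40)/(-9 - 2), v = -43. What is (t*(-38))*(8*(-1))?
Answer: 912/11 ≈ 82.909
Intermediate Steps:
t = 3/11 (t = (-43 + 40)/(-9 - 2) = -3/(-11) = -3*(-1/11) = 3/11 ≈ 0.27273)
(t*(-38))*(8*(-1)) = ((3/11)*(-38))*(8*(-1)) = -114/11*(-8) = 912/11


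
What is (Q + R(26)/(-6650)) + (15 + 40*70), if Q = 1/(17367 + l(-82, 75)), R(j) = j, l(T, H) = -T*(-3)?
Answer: 160250200627/56927325 ≈ 2815.0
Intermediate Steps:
l(T, H) = 3*T (l(T, H) = -(-3)*T = 3*T)
Q = 1/17121 (Q = 1/(17367 + 3*(-82)) = 1/(17367 - 246) = 1/17121 ≈ 5.8408e-5)
(Q + R(26)/(-6650)) + (15 + 40*70) = (1/17121 + 26/(-6650)) + (15 + 40*70) = (1/17121 + 26*(-1/6650)) + (15 + 2800) = (1/17121 - 13/3325) + 2815 = -219248/56927325 + 2815 = 160250200627/56927325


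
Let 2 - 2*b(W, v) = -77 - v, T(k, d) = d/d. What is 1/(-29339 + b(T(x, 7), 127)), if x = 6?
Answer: -1/29236 ≈ -3.4204e-5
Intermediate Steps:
T(k, d) = 1
b(W, v) = 79/2 + v/2 (b(W, v) = 1 - (-77 - v)/2 = 1 + (77/2 + v/2) = 79/2 + v/2)
1/(-29339 + b(T(x, 7), 127)) = 1/(-29339 + (79/2 + (1/2)*127)) = 1/(-29339 + (79/2 + 127/2)) = 1/(-29339 + 103) = 1/(-29236) = -1/29236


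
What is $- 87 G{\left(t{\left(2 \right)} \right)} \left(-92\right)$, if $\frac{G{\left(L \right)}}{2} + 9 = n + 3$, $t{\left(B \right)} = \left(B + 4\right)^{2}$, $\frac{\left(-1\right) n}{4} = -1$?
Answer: $-32016$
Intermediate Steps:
$n = 4$ ($n = \left(-4\right) \left(-1\right) = 4$)
$t{\left(B \right)} = \left(4 + B\right)^{2}$
$G{\left(L \right)} = -4$ ($G{\left(L \right)} = -18 + 2 \left(4 + 3\right) = -18 + 2 \cdot 7 = -18 + 14 = -4$)
$- 87 G{\left(t{\left(2 \right)} \right)} \left(-92\right) = \left(-87\right) \left(-4\right) \left(-92\right) = 348 \left(-92\right) = -32016$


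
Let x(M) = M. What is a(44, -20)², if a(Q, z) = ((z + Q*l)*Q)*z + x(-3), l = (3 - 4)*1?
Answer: 3171604489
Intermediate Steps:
l = -1 (l = -1*1 = -1)
a(Q, z) = -3 + Q*z*(z - Q) (a(Q, z) = ((z + Q*(-1))*Q)*z - 3 = ((z - Q)*Q)*z - 3 = (Q*(z - Q))*z - 3 = Q*z*(z - Q) - 3 = -3 + Q*z*(z - Q))
a(44, -20)² = (-3 + 44*(-20)² - 1*(-20)*44²)² = (-3 + 44*400 - 1*(-20)*1936)² = (-3 + 17600 + 38720)² = 56317² = 3171604489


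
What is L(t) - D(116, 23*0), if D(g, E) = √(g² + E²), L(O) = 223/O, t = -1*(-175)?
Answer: -20077/175 ≈ -114.73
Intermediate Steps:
t = 175
D(g, E) = √(E² + g²)
L(t) - D(116, 23*0) = 223/175 - √((23*0)² + 116²) = 223*(1/175) - √(0² + 13456) = 223/175 - √(0 + 13456) = 223/175 - √13456 = 223/175 - 1*116 = 223/175 - 116 = -20077/175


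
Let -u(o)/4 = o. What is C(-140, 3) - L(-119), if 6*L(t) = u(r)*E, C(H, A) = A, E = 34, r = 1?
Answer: 77/3 ≈ 25.667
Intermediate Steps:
u(o) = -4*o
L(t) = -68/3 (L(t) = (-4*1*34)/6 = (-4*34)/6 = (1/6)*(-136) = -68/3)
C(-140, 3) - L(-119) = 3 - 1*(-68/3) = 3 + 68/3 = 77/3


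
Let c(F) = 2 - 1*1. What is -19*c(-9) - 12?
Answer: -31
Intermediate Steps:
c(F) = 1 (c(F) = 2 - 1 = 1)
-19*c(-9) - 12 = -19*1 - 12 = -19 - 12 = -31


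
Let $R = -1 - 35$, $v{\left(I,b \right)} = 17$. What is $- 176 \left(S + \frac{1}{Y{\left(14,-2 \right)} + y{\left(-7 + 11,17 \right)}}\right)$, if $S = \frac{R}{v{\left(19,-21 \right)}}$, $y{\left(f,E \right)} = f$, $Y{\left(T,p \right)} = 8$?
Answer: $\frac{18260}{51} \approx 358.04$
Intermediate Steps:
$R = -36$ ($R = -1 - 35 = -36$)
$S = - \frac{36}{17} \approx -2.1176$
$- 176 \left(S + \frac{1}{Y{\left(14,-2 \right)} + y{\left(-7 + 11,17 \right)}}\right) = - 176 \left(- \frac{36}{17} + \frac{1}{8 + \left(-7 + 11\right)}\right) = - 176 \left(- \frac{36}{17} + \frac{1}{8 + 4}\right) = - 176 \left(- \frac{36}{17} + \frac{1}{12}\right) = \left(-176\right) \left(- \frac{415}{204}\right) = \frac{18260}{51}$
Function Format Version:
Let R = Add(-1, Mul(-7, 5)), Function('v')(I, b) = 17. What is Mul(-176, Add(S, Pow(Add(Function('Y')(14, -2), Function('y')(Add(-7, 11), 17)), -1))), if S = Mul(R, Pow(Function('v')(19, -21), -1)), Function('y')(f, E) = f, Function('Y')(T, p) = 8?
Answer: Rational(18260, 51) ≈ 358.04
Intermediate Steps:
R = -36 (R = Add(-1, -35) = -36)
S = Rational(-36, 17) (S = Mul(-36, Pow(17, -1)) = Mul(-36, Rational(1, 17)) = Rational(-36, 17) ≈ -2.1176)
Mul(-176, Add(S, Pow(Add(Function('Y')(14, -2), Function('y')(Add(-7, 11), 17)), -1))) = Mul(-176, Add(Rational(-36, 17), Pow(Add(8, Add(-7, 11)), -1))) = Mul(-176, Add(Rational(-36, 17), Pow(Add(8, 4), -1))) = Mul(-176, Add(Rational(-36, 17), Pow(12, -1))) = Mul(-176, Add(Rational(-36, 17), Rational(1, 12))) = Mul(-176, Rational(-415, 204)) = Rational(18260, 51)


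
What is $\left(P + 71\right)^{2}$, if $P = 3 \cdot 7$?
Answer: $8464$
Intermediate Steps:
$P = 21$
$\left(P + 71\right)^{2} = \left(21 + 71\right)^{2} = 92^{2} = 8464$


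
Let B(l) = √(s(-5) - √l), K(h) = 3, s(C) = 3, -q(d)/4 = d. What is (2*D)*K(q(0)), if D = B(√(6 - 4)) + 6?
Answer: 36 + 6*√(3 - 2^(¼)) ≈ 44.074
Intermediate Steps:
q(d) = -4*d
B(l) = √(3 - √l)
D = 6 + √(3 - 2^(¼)) (D = √(3 - √(√(6 - 4))) + 6 = √(3 - √(√2)) + 6 = √(3 - 2^(¼)) + 6 = 6 + √(3 - 2^(¼)) ≈ 7.3457)
(2*D)*K(q(0)) = (2*(6 + √(3 - 2^(¼))))*3 = (12 + 2*√(3 - 2^(¼)))*3 = 36 + 6*√(3 - 2^(¼))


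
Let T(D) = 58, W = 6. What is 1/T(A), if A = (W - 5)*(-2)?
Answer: 1/58 ≈ 0.017241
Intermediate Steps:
A = -2 (A = (6 - 5)*(-2) = 1*(-2) = -2)
1/T(A) = 1/58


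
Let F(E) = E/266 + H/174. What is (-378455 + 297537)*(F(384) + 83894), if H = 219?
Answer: -26184221674899/3857 ≈ -6.7888e+9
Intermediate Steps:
F(E) = 73/58 + E/266 (F(E) = E/266 + 219/174 = E*(1/266) + 219*(1/174) = E/266 + 73/58 = 73/58 + E/266)
(-378455 + 297537)*(F(384) + 83894) = (-378455 + 297537)*((73/58 + (1/266)*384) + 83894) = -80918*((73/58 + 192/133) + 83894) = -80918*(20845/7714 + 83894) = -80918*647179161/7714 = -26184221674899/3857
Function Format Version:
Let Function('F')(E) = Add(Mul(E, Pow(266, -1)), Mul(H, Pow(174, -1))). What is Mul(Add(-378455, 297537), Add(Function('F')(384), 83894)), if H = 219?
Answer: Rational(-26184221674899, 3857) ≈ -6.7888e+9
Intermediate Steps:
Function('F')(E) = Add(Rational(73, 58), Mul(Rational(1, 266), E)) (Function('F')(E) = Add(Mul(E, Pow(266, -1)), Mul(219, Pow(174, -1))) = Add(Mul(E, Rational(1, 266)), Mul(219, Rational(1, 174))) = Add(Mul(Rational(1, 266), E), Rational(73, 58)) = Add(Rational(73, 58), Mul(Rational(1, 266), E)))
Mul(Add(-378455, 297537), Add(Function('F')(384), 83894)) = Mul(Add(-378455, 297537), Add(Add(Rational(73, 58), Mul(Rational(1, 266), 384)), 83894)) = Mul(-80918, Add(Add(Rational(73, 58), Rational(192, 133)), 83894)) = Mul(-80918, Add(Rational(20845, 7714), 83894)) = Mul(-80918, Rational(647179161, 7714)) = Rational(-26184221674899, 3857)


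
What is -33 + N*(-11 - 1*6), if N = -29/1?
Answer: 460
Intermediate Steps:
N = -29 (N = -29/1 = -29*1 = -29)
-33 + N*(-11 - 1*6) = -33 - 29*(-11 - 1*6) = -33 - 29*(-11 - 6) = -33 - 29*(-17) = -33 + 493 = 460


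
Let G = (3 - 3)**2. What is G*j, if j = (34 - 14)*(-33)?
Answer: 0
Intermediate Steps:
G = 0 (G = 0**2 = 0)
j = -660 (j = 20*(-33) = -660)
G*j = 0*(-660) = 0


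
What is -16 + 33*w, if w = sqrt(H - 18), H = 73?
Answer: -16 + 33*sqrt(55) ≈ 228.73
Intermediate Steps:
w = sqrt(55) (w = sqrt(73 - 18) = sqrt(55) ≈ 7.4162)
-16 + 33*w = -16 + 33*sqrt(55)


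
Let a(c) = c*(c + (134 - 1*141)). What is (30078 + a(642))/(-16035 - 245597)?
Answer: -109437/65408 ≈ -1.6731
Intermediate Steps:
a(c) = c*(-7 + c) (a(c) = c*(c + (134 - 141)) = c*(c - 7) = c*(-7 + c))
(30078 + a(642))/(-16035 - 245597) = (30078 + 642*(-7 + 642))/(-16035 - 245597) = (30078 + 642*635)/(-261632) = (30078 + 407670)*(-1/261632) = 437748*(-1/261632) = -109437/65408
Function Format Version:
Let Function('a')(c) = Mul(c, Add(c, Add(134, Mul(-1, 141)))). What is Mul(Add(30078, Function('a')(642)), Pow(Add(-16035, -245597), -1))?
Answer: Rational(-109437, 65408) ≈ -1.6731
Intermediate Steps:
Function('a')(c) = Mul(c, Add(-7, c)) (Function('a')(c) = Mul(c, Add(c, Add(134, -141))) = Mul(c, Add(c, -7)) = Mul(c, Add(-7, c)))
Mul(Add(30078, Function('a')(642)), Pow(Add(-16035, -245597), -1)) = Mul(Add(30078, Mul(642, Add(-7, 642))), Pow(Add(-16035, -245597), -1)) = Mul(Add(30078, Mul(642, 635)), Pow(-261632, -1)) = Mul(Add(30078, 407670), Rational(-1, 261632)) = Mul(437748, Rational(-1, 261632)) = Rational(-109437, 65408)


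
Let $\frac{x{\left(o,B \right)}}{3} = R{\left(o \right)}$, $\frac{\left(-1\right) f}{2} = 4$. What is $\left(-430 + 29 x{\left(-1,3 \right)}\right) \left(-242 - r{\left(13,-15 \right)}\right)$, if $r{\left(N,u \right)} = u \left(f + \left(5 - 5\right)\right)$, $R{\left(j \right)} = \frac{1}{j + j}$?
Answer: $171407$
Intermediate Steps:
$R{\left(j \right)} = \frac{1}{2 j}$
$f = -8$ ($f = \left(-2\right) 4 = -8$)
$x{\left(o,B \right)} = \frac{3}{2 o}$ ($x{\left(o,B \right)} = 3 \frac{1}{2 o} = \frac{3}{2 o}$)
$r{\left(N,u \right)} = - 8 u$ ($r{\left(N,u \right)} = u \left(-8 + \left(5 - 5\right)\right) = u \left(-8 + 0\right) = u \left(-8\right) = - 8 u$)
$\left(-430 + 29 x{\left(-1,3 \right)}\right) \left(-242 - r{\left(13,-15 \right)}\right) = \left(-430 + 29 \frac{3}{2 \left(-1\right)}\right) \left(-242 - \left(-8\right) \left(-15\right)\right) = \left(-430 + 29 \cdot \frac{3}{2} \left(-1\right)\right) \left(-242 - 120\right) = \left(-430 + 29 \left(- \frac{3}{2}\right)\right) \left(-242 - 120\right) = \left(-430 - \frac{87}{2}\right) \left(-362\right) = \left(- \frac{947}{2}\right) \left(-362\right) = 171407$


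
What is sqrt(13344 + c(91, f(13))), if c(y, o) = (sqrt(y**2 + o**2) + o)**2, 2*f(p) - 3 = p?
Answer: sqrt(21753 + 16*sqrt(8345)) ≈ 152.36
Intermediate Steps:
f(p) = 3/2 + p/2
c(y, o) = (o + sqrt(o**2 + y**2))**2 (c(y, o) = (sqrt(o**2 + y**2) + o)**2 = (o + sqrt(o**2 + y**2))**2)
sqrt(13344 + c(91, f(13))) = sqrt(13344 + ((3/2 + (1/2)*13) + sqrt((3/2 + (1/2)*13)**2 + 91**2))**2) = sqrt(13344 + ((3/2 + 13/2) + sqrt((3/2 + 13/2)**2 + 8281))**2) = sqrt(13344 + (8 + sqrt(8**2 + 8281))**2) = sqrt(13344 + (8 + sqrt(64 + 8281))**2) = sqrt(13344 + (8 + sqrt(8345))**2)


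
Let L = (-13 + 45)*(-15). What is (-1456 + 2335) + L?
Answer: 399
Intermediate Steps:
L = -480 (L = 32*(-15) = -480)
(-1456 + 2335) + L = (-1456 + 2335) - 480 = 879 - 480 = 399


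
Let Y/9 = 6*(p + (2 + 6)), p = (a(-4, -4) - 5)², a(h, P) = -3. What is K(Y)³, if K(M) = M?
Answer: 58773123072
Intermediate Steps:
p = 64 (p = (-3 - 5)² = (-8)² = 64)
Y = 3888 (Y = 9*(6*(64 + (2 + 6))) = 9*(6*(64 + 8)) = 9*(6*72) = 9*432 = 3888)
K(Y)³ = 3888³ = 58773123072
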